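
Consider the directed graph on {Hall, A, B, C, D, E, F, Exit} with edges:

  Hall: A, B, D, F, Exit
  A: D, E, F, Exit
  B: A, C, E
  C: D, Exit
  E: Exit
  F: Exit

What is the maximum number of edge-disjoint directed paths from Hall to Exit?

Assign every edge capacity 1; by Menger, the answer equals the max flow.
Path Hall→Exit (+1); total 1.
Path Hall→A→Exit (+1); total 2.
Path Hall→F→Exit (+1); total 3.
Path Hall→B→C→Exit (+1); total 4.
No residual Hall→Exit path; max flow = 4.
Certifying cut of size 4: {Hall→A, Hall→B, Hall→Exit, Hall→F}.

4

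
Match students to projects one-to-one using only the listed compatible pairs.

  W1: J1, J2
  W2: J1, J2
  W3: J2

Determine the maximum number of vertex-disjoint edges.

Unit-capacity flow: source→left, listed edges, right→sink; max matching = max flow.
Augmenting path W1→J1 (+1); matched 1.
Augmenting path W2→J2 (+1); matched 2.
No augmenting path remains; maximum matching = 2.
König certificate: {J1, J2} is a vertex cover of size 2 (every listed pair touches it), so no matching can be larger.

2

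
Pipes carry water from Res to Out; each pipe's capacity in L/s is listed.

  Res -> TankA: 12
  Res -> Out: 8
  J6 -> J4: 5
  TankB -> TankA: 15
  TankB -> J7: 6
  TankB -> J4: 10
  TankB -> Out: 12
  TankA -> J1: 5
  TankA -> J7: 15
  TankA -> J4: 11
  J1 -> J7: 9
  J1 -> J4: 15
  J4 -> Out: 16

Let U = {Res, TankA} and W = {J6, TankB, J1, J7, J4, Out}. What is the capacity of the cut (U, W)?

Edges leaving {Res, TankA}: Res→Out (8), TankA→J1 (5), TankA→J7 (15), TankA→J4 (11).
Cut capacity = 8 + 5 + 15 + 11 = 39.

39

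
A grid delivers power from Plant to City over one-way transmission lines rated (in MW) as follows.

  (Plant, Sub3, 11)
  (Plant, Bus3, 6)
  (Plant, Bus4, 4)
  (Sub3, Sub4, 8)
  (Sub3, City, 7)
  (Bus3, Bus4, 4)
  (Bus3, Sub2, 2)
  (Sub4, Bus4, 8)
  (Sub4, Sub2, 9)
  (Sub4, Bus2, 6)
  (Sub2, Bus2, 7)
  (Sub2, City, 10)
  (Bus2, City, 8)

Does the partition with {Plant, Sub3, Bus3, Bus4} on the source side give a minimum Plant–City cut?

Given cut capacity: 8 + 7 + 2 = 17.
Augment Plant→Sub3→City: bottleneck 7, flow now 7.
Augment Plant→Bus3→Sub2→City: bottleneck 2, flow now 9.
Augment Plant→Sub3→Sub4→Sub2→City: bottleneck 4, flow now 13.
No augmenting path remains; maximum flow = 13.
In the residual graph, reachable from Plant: {Plant, Bus3, Bus4}.
Min-cut edges: Plant→Sub3 (11), Bus3→Sub2 (2); capacity 11 + 2 = 13.
Cut capacity 17 exceeds the max flow 13, so it is not minimum.

No — its capacity is 17, but the minimum cut has capacity 13.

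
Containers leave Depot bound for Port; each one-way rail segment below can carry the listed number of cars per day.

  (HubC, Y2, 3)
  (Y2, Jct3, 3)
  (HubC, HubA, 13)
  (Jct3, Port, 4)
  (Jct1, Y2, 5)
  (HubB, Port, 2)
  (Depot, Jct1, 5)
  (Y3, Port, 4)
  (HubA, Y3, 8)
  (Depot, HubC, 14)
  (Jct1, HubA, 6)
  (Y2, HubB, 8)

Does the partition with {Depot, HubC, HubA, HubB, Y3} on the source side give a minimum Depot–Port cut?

No — its capacity is 14, but the minimum cut has capacity 9.

Given cut capacity: 5 + 3 + 2 + 4 = 14.
Augment Depot→Jct1→HubA→Y3→Port: bottleneck 4, flow now 4.
Augment Depot→Jct1→Y2→HubB→Port: bottleneck 1, flow now 5.
Augment Depot→HubC→Y2→HubB→Port: bottleneck 1, flow now 6.
Augment Depot→HubC→Y2→Jct3→Port: bottleneck 2, flow now 8.
Augment Depot→HubC→HubA→Jct1→Y2→Jct3→Port: bottleneck 1, flow now 9. (uses reverse residual edge)
No augmenting path remains; maximum flow = 9.
In the residual graph, reachable from Depot: {Depot, Jct1, HubC, HubA, Y2, HubB, Y3}.
Min-cut edges: Y2→Jct3 (3), HubB→Port (2), Y3→Port (4); capacity 3 + 2 + 4 = 9.
Cut capacity 14 exceeds the max flow 9, so it is not minimum.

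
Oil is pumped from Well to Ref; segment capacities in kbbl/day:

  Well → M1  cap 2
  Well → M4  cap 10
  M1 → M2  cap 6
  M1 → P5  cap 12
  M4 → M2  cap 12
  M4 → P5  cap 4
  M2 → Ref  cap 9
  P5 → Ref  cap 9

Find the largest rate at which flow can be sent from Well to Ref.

12

Augment Well→M1→M2→Ref: bottleneck 2, flow now 2.
Augment Well→M4→M2→Ref: bottleneck 7, flow now 9.
Augment Well→M4→P5→Ref: bottleneck 3, flow now 12.
No augmenting path remains; maximum flow = 12.
In the residual graph, reachable from Well: {Well}.
Min-cut edges: Well→M1 (2), Well→M4 (10); capacity 2 + 10 = 12.
This cut is saturated, so no flow can exceed 12.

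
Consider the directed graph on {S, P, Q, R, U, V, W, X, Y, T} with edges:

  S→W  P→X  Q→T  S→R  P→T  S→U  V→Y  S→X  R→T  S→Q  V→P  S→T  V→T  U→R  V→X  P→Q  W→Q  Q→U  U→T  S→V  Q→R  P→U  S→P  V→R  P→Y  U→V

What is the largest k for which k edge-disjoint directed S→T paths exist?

Assign every edge capacity 1; by Menger, the answer equals the max flow.
Path S→T (+1); total 1.
Path S→P→T (+1); total 2.
Path S→Q→T (+1); total 3.
Path S→R→T (+1); total 4.
Path S→U→T (+1); total 5.
Path S→V→T (+1); total 6.
No residual S→T path; max flow = 6.
Certifying cut of size 6: {P→T, Q→T, R→T, S→T, U→T, V→T}.

6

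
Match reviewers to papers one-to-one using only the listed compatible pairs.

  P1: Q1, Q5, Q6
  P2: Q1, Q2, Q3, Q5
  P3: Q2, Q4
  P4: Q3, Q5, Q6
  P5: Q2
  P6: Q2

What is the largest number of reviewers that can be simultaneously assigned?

5

Unit-capacity flow: source→left, listed edges, right→sink; max matching = max flow.
Augmenting path P1→Q1 (+1); matched 1.
Augmenting path P2→Q2 (+1); matched 2.
Augmenting path P3→Q4 (+1); matched 3.
Augmenting path P4→Q3 (+1); matched 4.
Augmenting path P5→Q2→P2→Q5 (+1); matched 5.
No augmenting path remains; maximum matching = 5.
König certificate: {P1, P2, P3, P4, Q2} is a vertex cover of size 5 (every listed pair touches it), so no matching can be larger.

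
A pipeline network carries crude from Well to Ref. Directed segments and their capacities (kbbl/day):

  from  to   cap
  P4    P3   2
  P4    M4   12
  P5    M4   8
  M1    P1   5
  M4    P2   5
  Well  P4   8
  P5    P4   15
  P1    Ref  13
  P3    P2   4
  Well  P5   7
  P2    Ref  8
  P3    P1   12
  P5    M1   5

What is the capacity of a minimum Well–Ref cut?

12

Augment Well→P5→M4→P2→Ref: bottleneck 5, flow now 5.
Augment Well→P5→M1→P1→Ref: bottleneck 2, flow now 7.
Augment Well→P4→P3→P2→Ref: bottleneck 2, flow now 9.
Augment Well→P4→M4→P5→M1→P1→Ref: bottleneck 3, flow now 12. (uses reverse residual edge)
No augmenting path remains; maximum flow = 12.
By max-flow min-cut, the minimum cut capacity equals the max flow.
In the residual graph, reachable from Well: {Well, P5, P4, M4}.
Min-cut edges: P5→M1 (5), P4→P3 (2), M4→P2 (5); capacity 5 + 2 + 5 = 12.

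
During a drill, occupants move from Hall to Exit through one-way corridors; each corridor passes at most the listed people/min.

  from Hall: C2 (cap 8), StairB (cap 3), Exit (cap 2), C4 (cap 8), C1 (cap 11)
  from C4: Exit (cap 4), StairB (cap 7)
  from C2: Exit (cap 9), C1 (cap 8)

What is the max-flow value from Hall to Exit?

Augment Hall→Exit: bottleneck 2, flow now 2.
Augment Hall→C4→Exit: bottleneck 4, flow now 6.
Augment Hall→C2→Exit: bottleneck 8, flow now 14.
No augmenting path remains; maximum flow = 14.
In the residual graph, reachable from Hall: {Hall, C4, StairB, C1}.
Min-cut edges: Hall→C2 (8), Hall→Exit (2), C4→Exit (4); capacity 8 + 2 + 4 = 14.
This cut is saturated, so no flow can exceed 14.

14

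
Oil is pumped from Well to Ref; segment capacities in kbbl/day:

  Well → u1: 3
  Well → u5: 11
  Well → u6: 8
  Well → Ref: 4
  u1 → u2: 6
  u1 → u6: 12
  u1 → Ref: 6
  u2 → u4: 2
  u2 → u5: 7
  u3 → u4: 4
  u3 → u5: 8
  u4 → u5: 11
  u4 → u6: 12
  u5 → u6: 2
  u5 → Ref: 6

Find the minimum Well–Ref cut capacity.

Augment Well→Ref: bottleneck 4, flow now 4.
Augment Well→u1→Ref: bottleneck 3, flow now 7.
Augment Well→u5→Ref: bottleneck 6, flow now 13.
No augmenting path remains; maximum flow = 13.
By max-flow min-cut, the minimum cut capacity equals the max flow.
In the residual graph, reachable from Well: {Well, u5, u6}.
Min-cut edges: Well→u1 (3), Well→Ref (4), u5→Ref (6); capacity 3 + 4 + 6 = 13.

13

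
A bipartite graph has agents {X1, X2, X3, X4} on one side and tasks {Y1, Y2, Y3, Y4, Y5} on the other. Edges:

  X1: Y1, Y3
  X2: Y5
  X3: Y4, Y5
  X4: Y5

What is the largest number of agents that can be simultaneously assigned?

Unit-capacity flow: source→left, listed edges, right→sink; max matching = max flow.
Augmenting path X1→Y1 (+1); matched 1.
Augmenting path X2→Y5 (+1); matched 2.
Augmenting path X3→Y4 (+1); matched 3.
No augmenting path remains; maximum matching = 3.
König certificate: {X1, X3, Y5} is a vertex cover of size 3 (every listed pair touches it), so no matching can be larger.

3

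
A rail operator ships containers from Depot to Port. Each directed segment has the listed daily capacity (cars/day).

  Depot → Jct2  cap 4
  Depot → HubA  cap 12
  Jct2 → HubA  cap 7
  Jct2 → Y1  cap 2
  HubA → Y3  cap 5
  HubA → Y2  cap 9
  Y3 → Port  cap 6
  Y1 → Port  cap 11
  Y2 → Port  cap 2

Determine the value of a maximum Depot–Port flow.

Augment Depot→Jct2→Y1→Port: bottleneck 2, flow now 2.
Augment Depot→HubA→Y3→Port: bottleneck 5, flow now 7.
Augment Depot→HubA→Y2→Port: bottleneck 2, flow now 9.
No augmenting path remains; maximum flow = 9.
In the residual graph, reachable from Depot: {Depot, Jct2, HubA, Y2}.
Min-cut edges: Jct2→Y1 (2), HubA→Y3 (5), Y2→Port (2); capacity 2 + 5 + 2 = 9.
This cut is saturated, so no flow can exceed 9.

9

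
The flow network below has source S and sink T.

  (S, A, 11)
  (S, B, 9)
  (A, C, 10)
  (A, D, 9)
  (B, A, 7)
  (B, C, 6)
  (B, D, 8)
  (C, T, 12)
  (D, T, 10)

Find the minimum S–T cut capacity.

Augment S→A→C→T: bottleneck 10, flow now 10.
Augment S→A→D→T: bottleneck 1, flow now 11.
Augment S→B→C→T: bottleneck 2, flow now 13.
Augment S→B→D→T: bottleneck 7, flow now 20.
No augmenting path remains; maximum flow = 20.
By max-flow min-cut, the minimum cut capacity equals the max flow.
In the residual graph, reachable from S: {S}.
Min-cut edges: S→A (11), S→B (9); capacity 11 + 9 = 20.

20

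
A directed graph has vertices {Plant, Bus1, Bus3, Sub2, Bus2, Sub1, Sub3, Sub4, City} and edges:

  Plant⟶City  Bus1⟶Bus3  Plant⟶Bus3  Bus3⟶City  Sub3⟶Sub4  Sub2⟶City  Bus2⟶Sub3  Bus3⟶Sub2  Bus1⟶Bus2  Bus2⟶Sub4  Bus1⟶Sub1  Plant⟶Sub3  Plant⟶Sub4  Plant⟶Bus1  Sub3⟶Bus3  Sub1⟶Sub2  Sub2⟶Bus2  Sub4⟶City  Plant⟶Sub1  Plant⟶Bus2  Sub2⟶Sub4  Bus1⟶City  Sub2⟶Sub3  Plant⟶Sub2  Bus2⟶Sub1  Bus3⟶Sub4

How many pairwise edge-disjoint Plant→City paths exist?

5

Assign every edge capacity 1; by Menger, the answer equals the max flow.
Path Plant→City (+1); total 1.
Path Plant→Bus1→City (+1); total 2.
Path Plant→Bus3→City (+1); total 3.
Path Plant→Sub2→City (+1); total 4.
Path Plant→Sub4→City (+1); total 5.
No residual Plant→City path; max flow = 5.
Certifying cut of size 5: {Bus3→City, Plant→Bus1, Plant→City, Sub2→City, Sub4→City}.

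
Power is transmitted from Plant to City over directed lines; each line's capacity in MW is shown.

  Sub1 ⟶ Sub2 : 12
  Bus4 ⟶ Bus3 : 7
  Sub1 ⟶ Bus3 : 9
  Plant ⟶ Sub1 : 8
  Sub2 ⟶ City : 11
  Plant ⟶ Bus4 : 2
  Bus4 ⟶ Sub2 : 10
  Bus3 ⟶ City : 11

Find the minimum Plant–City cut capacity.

10

Augment Plant→Sub1→Bus3→City: bottleneck 8, flow now 8.
Augment Plant→Bus4→Bus3→City: bottleneck 2, flow now 10.
No augmenting path remains; maximum flow = 10.
By max-flow min-cut, the minimum cut capacity equals the max flow.
In the residual graph, reachable from Plant: {Plant}.
Min-cut edges: Plant→Sub1 (8), Plant→Bus4 (2); capacity 8 + 2 = 10.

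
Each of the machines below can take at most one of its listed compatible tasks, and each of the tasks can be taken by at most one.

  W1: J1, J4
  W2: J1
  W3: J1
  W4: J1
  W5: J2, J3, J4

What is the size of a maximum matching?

Unit-capacity flow: source→left, listed edges, right→sink; max matching = max flow.
Augmenting path W1→J1 (+1); matched 1.
Augmenting path W5→J2 (+1); matched 2.
Augmenting path W2→J1→W1→J4 (+1); matched 3.
No augmenting path remains; maximum matching = 3.
König certificate: {W1, W5, J1} is a vertex cover of size 3 (every listed pair touches it), so no matching can be larger.

3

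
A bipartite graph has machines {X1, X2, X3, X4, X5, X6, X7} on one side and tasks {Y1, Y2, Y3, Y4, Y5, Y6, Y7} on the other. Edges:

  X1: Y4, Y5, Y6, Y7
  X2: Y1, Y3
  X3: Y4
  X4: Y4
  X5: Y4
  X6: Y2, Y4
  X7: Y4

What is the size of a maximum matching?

Unit-capacity flow: source→left, listed edges, right→sink; max matching = max flow.
Augmenting path X1→Y4 (+1); matched 1.
Augmenting path X2→Y1 (+1); matched 2.
Augmenting path X6→Y2 (+1); matched 3.
Augmenting path X3→Y4→X1→Y5 (+1); matched 4.
No augmenting path remains; maximum matching = 4.
König certificate: {X1, X2, X6, Y4} is a vertex cover of size 4 (every listed pair touches it), so no matching can be larger.

4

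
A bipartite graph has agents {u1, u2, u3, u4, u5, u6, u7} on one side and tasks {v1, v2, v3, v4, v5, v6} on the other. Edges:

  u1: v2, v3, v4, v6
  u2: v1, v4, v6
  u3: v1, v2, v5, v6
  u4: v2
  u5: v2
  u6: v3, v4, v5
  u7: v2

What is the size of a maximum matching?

5

Unit-capacity flow: source→left, listed edges, right→sink; max matching = max flow.
Augmenting path u1→v2 (+1); matched 1.
Augmenting path u2→v1 (+1); matched 2.
Augmenting path u3→v5 (+1); matched 3.
Augmenting path u6→v3 (+1); matched 4.
Augmenting path u4→v2→u1→v4 (+1); matched 5.
No augmenting path remains; maximum matching = 5.
König certificate: {u1, u2, u3, u6, v2} is a vertex cover of size 5 (every listed pair touches it), so no matching can be larger.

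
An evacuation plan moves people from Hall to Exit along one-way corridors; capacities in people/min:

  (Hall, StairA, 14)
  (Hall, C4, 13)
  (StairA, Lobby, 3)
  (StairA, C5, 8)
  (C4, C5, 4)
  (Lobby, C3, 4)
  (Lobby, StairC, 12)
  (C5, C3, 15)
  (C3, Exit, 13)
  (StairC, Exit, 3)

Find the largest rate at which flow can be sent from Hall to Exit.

15

Augment Hall→StairA→Lobby→C3→Exit: bottleneck 3, flow now 3.
Augment Hall→StairA→C5→C3→Exit: bottleneck 8, flow now 11.
Augment Hall→C4→C5→C3→Exit: bottleneck 2, flow now 13.
Augment Hall→C4→C5→C3→Lobby→StairC→Exit: bottleneck 2, flow now 15. (uses reverse residual edge)
No augmenting path remains; maximum flow = 15.
In the residual graph, reachable from Hall: {Hall, StairA, C4}.
Min-cut edges: StairA→Lobby (3), StairA→C5 (8), C4→C5 (4); capacity 3 + 8 + 4 = 15.
This cut is saturated, so no flow can exceed 15.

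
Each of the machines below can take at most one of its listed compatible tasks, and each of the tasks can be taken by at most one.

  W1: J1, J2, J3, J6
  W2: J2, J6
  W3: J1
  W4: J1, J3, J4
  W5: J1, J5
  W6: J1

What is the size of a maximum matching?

5

Unit-capacity flow: source→left, listed edges, right→sink; max matching = max flow.
Augmenting path W1→J1 (+1); matched 1.
Augmenting path W2→J2 (+1); matched 2.
Augmenting path W4→J3 (+1); matched 3.
Augmenting path W5→J5 (+1); matched 4.
Augmenting path W3→J1→W1→J6 (+1); matched 5.
No augmenting path remains; maximum matching = 5.
König certificate: {W1, W2, W4, W5, J1} is a vertex cover of size 5 (every listed pair touches it), so no matching can be larger.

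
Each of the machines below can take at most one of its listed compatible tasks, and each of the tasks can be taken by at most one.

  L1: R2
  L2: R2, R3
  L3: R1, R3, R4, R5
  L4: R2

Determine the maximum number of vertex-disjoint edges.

3

Unit-capacity flow: source→left, listed edges, right→sink; max matching = max flow.
Augmenting path L1→R2 (+1); matched 1.
Augmenting path L2→R3 (+1); matched 2.
Augmenting path L3→R1 (+1); matched 3.
No augmenting path remains; maximum matching = 3.
König certificate: {L2, L3, R2} is a vertex cover of size 3 (every listed pair touches it), so no matching can be larger.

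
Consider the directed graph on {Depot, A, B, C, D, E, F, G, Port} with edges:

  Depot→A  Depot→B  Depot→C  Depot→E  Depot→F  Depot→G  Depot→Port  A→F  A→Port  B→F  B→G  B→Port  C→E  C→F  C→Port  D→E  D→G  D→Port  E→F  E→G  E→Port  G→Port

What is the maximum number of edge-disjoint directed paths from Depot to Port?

Assign every edge capacity 1; by Menger, the answer equals the max flow.
Path Depot→Port (+1); total 1.
Path Depot→A→Port (+1); total 2.
Path Depot→B→Port (+1); total 3.
Path Depot→C→Port (+1); total 4.
Path Depot→E→Port (+1); total 5.
Path Depot→G→Port (+1); total 6.
No residual Depot→Port path; max flow = 6.
Certifying cut of size 6: {Depot→A, Depot→B, Depot→C, Depot→E, Depot→G, Depot→Port}.

6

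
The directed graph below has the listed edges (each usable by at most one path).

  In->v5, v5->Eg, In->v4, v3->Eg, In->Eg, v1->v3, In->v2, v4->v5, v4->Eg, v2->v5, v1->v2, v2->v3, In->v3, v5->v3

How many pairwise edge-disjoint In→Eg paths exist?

Assign every edge capacity 1; by Menger, the answer equals the max flow.
Path In→Eg (+1); total 1.
Path In→v3→Eg (+1); total 2.
Path In→v4→Eg (+1); total 3.
Path In→v5→Eg (+1); total 4.
No residual In→Eg path; max flow = 4.
Certifying cut of size 4: {In→Eg, In→v4, v3→Eg, v5→Eg}.

4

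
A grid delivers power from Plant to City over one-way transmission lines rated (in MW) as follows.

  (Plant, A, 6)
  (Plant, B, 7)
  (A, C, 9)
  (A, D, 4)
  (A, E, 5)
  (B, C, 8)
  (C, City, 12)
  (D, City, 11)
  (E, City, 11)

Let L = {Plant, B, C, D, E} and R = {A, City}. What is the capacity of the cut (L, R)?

40

Edges leaving {Plant, B, C, D, E}: Plant→A (6), C→City (12), D→City (11), E→City (11).
Cut capacity = 6 + 12 + 11 + 11 = 40.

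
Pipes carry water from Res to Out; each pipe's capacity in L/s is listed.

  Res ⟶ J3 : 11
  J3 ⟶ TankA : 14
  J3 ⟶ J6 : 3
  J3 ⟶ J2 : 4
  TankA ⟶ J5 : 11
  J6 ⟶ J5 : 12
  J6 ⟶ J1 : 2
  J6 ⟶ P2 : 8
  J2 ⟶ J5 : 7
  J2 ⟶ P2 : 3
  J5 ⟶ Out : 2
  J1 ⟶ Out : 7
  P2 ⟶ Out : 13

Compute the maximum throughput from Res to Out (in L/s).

Augment Res→J3→TankA→J5→Out: bottleneck 2, flow now 2.
Augment Res→J3→J6→J1→Out: bottleneck 2, flow now 4.
Augment Res→J3→J6→P2→Out: bottleneck 1, flow now 5.
Augment Res→J3→J2→P2→Out: bottleneck 3, flow now 8.
No augmenting path remains; maximum flow = 8.
In the residual graph, reachable from Res: {Res, J3, TankA, J2, J5}.
Min-cut edges: J3→J6 (3), J2→P2 (3), J5→Out (2); capacity 3 + 3 + 2 = 8.
This cut is saturated, so no flow can exceed 8.

8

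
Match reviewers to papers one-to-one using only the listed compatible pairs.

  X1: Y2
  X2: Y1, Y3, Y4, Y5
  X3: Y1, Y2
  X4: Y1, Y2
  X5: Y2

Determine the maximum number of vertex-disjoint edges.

3

Unit-capacity flow: source→left, listed edges, right→sink; max matching = max flow.
Augmenting path X1→Y2 (+1); matched 1.
Augmenting path X2→Y1 (+1); matched 2.
Augmenting path X3→Y1→X2→Y3 (+1); matched 3.
No augmenting path remains; maximum matching = 3.
König certificate: {X2, Y1, Y2} is a vertex cover of size 3 (every listed pair touches it), so no matching can be larger.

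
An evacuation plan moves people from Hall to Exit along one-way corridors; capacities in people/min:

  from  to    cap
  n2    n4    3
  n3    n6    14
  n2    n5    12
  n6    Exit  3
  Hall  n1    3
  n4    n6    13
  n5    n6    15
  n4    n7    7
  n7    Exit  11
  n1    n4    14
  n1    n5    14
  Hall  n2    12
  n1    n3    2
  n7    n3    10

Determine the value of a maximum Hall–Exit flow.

Augment Hall→n1→n3→n6→Exit: bottleneck 2, flow now 2.
Augment Hall→n1→n4→n6→Exit: bottleneck 1, flow now 3.
Augment Hall→n2→n4→n7→Exit: bottleneck 3, flow now 6.
Augment Hall→n2→n5→n6→n4→n7→Exit: bottleneck 1, flow now 7. (uses reverse residual edge)
Augment Hall→n2→n5→n6→n3→n1→n4→n7→Exit: bottleneck 2, flow now 9. (uses reverse residual edge)
No augmenting path remains; maximum flow = 9.
In the residual graph, reachable from Hall: {Hall, n2, n5, n6}.
Min-cut edges: Hall→n1 (3), n2→n4 (3), n6→Exit (3); capacity 3 + 3 + 3 = 9.
This cut is saturated, so no flow can exceed 9.

9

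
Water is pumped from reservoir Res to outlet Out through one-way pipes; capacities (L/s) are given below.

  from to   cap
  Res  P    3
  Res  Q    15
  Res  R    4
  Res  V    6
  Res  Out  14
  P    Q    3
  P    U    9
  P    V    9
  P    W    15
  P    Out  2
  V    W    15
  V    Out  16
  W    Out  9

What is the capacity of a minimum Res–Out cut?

23

Augment Res→Out: bottleneck 14, flow now 14.
Augment Res→P→Out: bottleneck 2, flow now 16.
Augment Res→V→Out: bottleneck 6, flow now 22.
Augment Res→P→V→Out: bottleneck 1, flow now 23.
No augmenting path remains; maximum flow = 23.
By max-flow min-cut, the minimum cut capacity equals the max flow.
In the residual graph, reachable from Res: {Res, Q, R}.
Min-cut edges: Res→P (3), Res→V (6), Res→Out (14); capacity 3 + 6 + 14 = 23.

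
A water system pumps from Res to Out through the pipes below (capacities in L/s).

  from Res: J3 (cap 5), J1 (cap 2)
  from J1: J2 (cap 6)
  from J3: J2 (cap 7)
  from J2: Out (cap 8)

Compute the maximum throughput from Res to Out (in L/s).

7

Augment Res→J1→J2→Out: bottleneck 2, flow now 2.
Augment Res→J3→J2→Out: bottleneck 5, flow now 7.
No augmenting path remains; maximum flow = 7.
In the residual graph, reachable from Res: {Res}.
Min-cut edges: Res→J1 (2), Res→J3 (5); capacity 2 + 5 = 7.
This cut is saturated, so no flow can exceed 7.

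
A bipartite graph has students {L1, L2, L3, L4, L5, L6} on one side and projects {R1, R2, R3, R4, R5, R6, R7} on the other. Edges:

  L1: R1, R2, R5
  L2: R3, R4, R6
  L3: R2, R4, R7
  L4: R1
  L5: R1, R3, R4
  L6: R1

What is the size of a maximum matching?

Unit-capacity flow: source→left, listed edges, right→sink; max matching = max flow.
Augmenting path L1→R1 (+1); matched 1.
Augmenting path L2→R3 (+1); matched 2.
Augmenting path L3→R2 (+1); matched 3.
Augmenting path L5→R4 (+1); matched 4.
Augmenting path L4→R1→L1→R5 (+1); matched 5.
No augmenting path remains; maximum matching = 5.
König certificate: {L1, L2, L3, L5, R1} is a vertex cover of size 5 (every listed pair touches it), so no matching can be larger.

5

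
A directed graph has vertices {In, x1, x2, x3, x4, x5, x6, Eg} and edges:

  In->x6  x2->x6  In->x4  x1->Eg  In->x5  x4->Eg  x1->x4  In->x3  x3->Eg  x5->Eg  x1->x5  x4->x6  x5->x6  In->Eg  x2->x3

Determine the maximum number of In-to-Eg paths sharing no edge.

Assign every edge capacity 1; by Menger, the answer equals the max flow.
Path In→Eg (+1); total 1.
Path In→x3→Eg (+1); total 2.
Path In→x4→Eg (+1); total 3.
Path In→x5→Eg (+1); total 4.
No residual In→Eg path; max flow = 4.
Certifying cut of size 4: {In→Eg, In→x3, In→x4, In→x5}.

4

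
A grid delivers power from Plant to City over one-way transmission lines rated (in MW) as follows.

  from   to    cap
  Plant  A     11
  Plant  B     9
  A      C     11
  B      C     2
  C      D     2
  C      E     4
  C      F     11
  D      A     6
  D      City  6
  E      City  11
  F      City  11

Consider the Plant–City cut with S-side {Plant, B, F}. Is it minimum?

No — its capacity is 24, but the minimum cut has capacity 13.

Given cut capacity: 11 + 2 + 11 = 24.
Augment Plant→A→C→D→City: bottleneck 2, flow now 2.
Augment Plant→A→C→E→City: bottleneck 4, flow now 6.
Augment Plant→A→C→F→City: bottleneck 5, flow now 11.
Augment Plant→B→C→F→City: bottleneck 2, flow now 13.
No augmenting path remains; maximum flow = 13.
In the residual graph, reachable from Plant: {Plant, B}.
Min-cut edges: Plant→A (11), B→C (2); capacity 11 + 2 = 13.
Cut capacity 24 exceeds the max flow 13, so it is not minimum.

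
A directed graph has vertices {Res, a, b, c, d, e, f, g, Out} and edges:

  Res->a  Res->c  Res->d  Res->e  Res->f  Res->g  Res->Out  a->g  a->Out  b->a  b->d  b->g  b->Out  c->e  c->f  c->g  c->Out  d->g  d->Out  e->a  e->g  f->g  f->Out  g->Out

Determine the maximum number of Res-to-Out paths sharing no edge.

Assign every edge capacity 1; by Menger, the answer equals the max flow.
Path Res→Out (+1); total 1.
Path Res→a→Out (+1); total 2.
Path Res→c→Out (+1); total 3.
Path Res→d→Out (+1); total 4.
Path Res→f→Out (+1); total 5.
Path Res→g→Out (+1); total 6.
No residual Res→Out path; max flow = 6.
Certifying cut of size 6: {Res→Out, Res→c, Res→d, Res→f, a→Out, g→Out}.

6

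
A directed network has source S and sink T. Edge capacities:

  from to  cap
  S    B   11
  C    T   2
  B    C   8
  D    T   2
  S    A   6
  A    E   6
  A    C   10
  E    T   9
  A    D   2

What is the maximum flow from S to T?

Augment S→A→C→T: bottleneck 2, flow now 2.
Augment S→A→D→T: bottleneck 2, flow now 4.
Augment S→A→E→T: bottleneck 2, flow now 6.
Augment S→B→C→A→E→T: bottleneck 2, flow now 8. (uses reverse residual edge)
No augmenting path remains; maximum flow = 8.
In the residual graph, reachable from S: {S, B, C}.
Min-cut edges: S→A (6), C→T (2); capacity 6 + 2 = 8.
This cut is saturated, so no flow can exceed 8.

8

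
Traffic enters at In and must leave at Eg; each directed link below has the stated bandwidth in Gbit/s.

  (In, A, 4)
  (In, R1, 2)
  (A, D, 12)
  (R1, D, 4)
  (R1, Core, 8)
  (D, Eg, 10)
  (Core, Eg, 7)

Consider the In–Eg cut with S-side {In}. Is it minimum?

Given cut capacity: 4 + 2 = 6.
Augment In→A→D→Eg: bottleneck 4, flow now 4.
Augment In→R1→D→Eg: bottleneck 2, flow now 6.
No augmenting path remains; maximum flow = 6.
Cut capacity 6 equals the max flow, so it is a minimum cut.

Yes — it is a minimum cut (capacity 6).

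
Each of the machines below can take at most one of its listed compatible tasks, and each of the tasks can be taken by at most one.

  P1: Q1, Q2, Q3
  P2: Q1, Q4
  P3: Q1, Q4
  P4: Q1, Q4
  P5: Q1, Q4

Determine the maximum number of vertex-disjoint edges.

3

Unit-capacity flow: source→left, listed edges, right→sink; max matching = max flow.
Augmenting path P1→Q1 (+1); matched 1.
Augmenting path P2→Q4 (+1); matched 2.
Augmenting path P3→Q1→P1→Q2 (+1); matched 3.
No augmenting path remains; maximum matching = 3.
König certificate: {P1, Q1, Q4} is a vertex cover of size 3 (every listed pair touches it), so no matching can be larger.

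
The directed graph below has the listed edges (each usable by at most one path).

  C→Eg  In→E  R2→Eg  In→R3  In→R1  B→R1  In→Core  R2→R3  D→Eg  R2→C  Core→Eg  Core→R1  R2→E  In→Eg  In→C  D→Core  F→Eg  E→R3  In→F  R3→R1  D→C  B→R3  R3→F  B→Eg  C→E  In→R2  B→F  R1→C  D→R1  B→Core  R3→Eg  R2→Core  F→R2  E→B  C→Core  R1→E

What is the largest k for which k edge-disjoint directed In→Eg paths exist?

7

Assign every edge capacity 1; by Menger, the answer equals the max flow.
Path In→Eg (+1); total 1.
Path In→R3→Eg (+1); total 2.
Path In→F→Eg (+1); total 3.
Path In→R2→Eg (+1); total 4.
Path In→C→Eg (+1); total 5.
Path In→Core→Eg (+1); total 6.
Path In→E→B→Eg (+1); total 7.
No residual In→Eg path; max flow = 7.
Certifying cut of size 7: {C→Eg, Core→Eg, E→B, F→Eg, In→Eg, R2→Eg, R3→Eg}.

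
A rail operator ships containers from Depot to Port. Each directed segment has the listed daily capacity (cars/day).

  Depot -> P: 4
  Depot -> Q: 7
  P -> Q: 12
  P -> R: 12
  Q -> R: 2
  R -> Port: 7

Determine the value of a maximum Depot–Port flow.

Augment Depot→P→R→Port: bottleneck 4, flow now 4.
Augment Depot→Q→R→Port: bottleneck 2, flow now 6.
No augmenting path remains; maximum flow = 6.
In the residual graph, reachable from Depot: {Depot, Q}.
Min-cut edges: Depot→P (4), Q→R (2); capacity 4 + 2 = 6.
This cut is saturated, so no flow can exceed 6.

6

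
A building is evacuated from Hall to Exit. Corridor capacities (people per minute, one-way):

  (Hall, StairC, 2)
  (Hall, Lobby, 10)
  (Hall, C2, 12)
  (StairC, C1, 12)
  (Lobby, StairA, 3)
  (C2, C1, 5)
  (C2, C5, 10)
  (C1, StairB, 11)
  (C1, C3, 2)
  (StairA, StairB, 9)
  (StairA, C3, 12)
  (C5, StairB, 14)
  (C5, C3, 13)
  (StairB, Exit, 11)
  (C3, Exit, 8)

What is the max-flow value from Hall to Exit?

Augment Hall→StairC→C1→StairB→Exit: bottleneck 2, flow now 2.
Augment Hall→Lobby→StairA→StairB→Exit: bottleneck 3, flow now 5.
Augment Hall→C2→C1→StairB→Exit: bottleneck 5, flow now 10.
Augment Hall→C2→C5→StairB→Exit: bottleneck 1, flow now 11.
Augment Hall→C2→C5→C3→Exit: bottleneck 6, flow now 17.
No augmenting path remains; maximum flow = 17.
In the residual graph, reachable from Hall: {Hall, Lobby}.
Min-cut edges: Hall→StairC (2), Hall→C2 (12), Lobby→StairA (3); capacity 2 + 12 + 3 = 17.
This cut is saturated, so no flow can exceed 17.

17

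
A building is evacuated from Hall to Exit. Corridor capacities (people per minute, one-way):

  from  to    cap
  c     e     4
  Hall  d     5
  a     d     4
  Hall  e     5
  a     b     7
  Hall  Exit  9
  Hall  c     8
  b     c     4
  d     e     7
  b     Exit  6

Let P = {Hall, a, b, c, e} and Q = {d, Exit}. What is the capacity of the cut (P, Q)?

Edges leaving {Hall, a, b, c, e}: Hall→d (5), Hall→Exit (9), a→d (4), b→Exit (6).
Cut capacity = 5 + 9 + 4 + 6 = 24.

24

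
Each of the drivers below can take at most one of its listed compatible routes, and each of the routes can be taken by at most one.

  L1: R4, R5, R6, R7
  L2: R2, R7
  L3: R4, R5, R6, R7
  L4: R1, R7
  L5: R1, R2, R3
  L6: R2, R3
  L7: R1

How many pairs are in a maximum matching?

6

Unit-capacity flow: source→left, listed edges, right→sink; max matching = max flow.
Augmenting path L1→R4 (+1); matched 1.
Augmenting path L2→R2 (+1); matched 2.
Augmenting path L3→R5 (+1); matched 3.
Augmenting path L4→R1 (+1); matched 4.
Augmenting path L5→R3 (+1); matched 5.
Augmenting path L6→R2→L2→R7 (+1); matched 6.
No augmenting path remains; maximum matching = 6.
König certificate: {L1, L3, R1, R2, R3, R7} is a vertex cover of size 6 (every listed pair touches it), so no matching can be larger.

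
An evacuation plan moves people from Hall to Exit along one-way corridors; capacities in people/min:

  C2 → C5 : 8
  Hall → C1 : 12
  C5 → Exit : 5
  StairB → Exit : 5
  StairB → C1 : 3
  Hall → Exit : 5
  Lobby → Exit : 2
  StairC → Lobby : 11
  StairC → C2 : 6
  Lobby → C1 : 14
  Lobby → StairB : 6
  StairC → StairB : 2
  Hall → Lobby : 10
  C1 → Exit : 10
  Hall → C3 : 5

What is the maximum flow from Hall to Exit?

Augment Hall→Exit: bottleneck 5, flow now 5.
Augment Hall→Lobby→Exit: bottleneck 2, flow now 7.
Augment Hall→C1→Exit: bottleneck 10, flow now 17.
Augment Hall→Lobby→StairB→Exit: bottleneck 5, flow now 22.
No augmenting path remains; maximum flow = 22.
In the residual graph, reachable from Hall: {Hall, Lobby, C3, StairB, C1}.
Min-cut edges: Hall→Exit (5), Lobby→Exit (2), StairB→Exit (5), C1→Exit (10); capacity 5 + 2 + 5 + 10 = 22.
This cut is saturated, so no flow can exceed 22.

22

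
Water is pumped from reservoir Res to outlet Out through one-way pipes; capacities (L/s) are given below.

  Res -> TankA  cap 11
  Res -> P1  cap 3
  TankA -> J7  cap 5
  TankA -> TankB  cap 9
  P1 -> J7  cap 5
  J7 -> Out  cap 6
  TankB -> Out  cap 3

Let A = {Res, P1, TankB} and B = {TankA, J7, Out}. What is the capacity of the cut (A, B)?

19

Edges leaving {Res, P1, TankB}: Res→TankA (11), P1→J7 (5), TankB→Out (3).
Cut capacity = 11 + 5 + 3 = 19.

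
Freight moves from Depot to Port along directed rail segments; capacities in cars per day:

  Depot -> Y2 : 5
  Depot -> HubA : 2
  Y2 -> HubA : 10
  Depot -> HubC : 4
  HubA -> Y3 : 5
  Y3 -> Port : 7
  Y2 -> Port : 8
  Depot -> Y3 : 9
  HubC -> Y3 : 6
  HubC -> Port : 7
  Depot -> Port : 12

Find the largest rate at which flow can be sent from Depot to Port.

28

Augment Depot→Port: bottleneck 12, flow now 12.
Augment Depot→HubC→Port: bottleneck 4, flow now 16.
Augment Depot→Y2→Port: bottleneck 5, flow now 21.
Augment Depot→Y3→Port: bottleneck 7, flow now 28.
No augmenting path remains; maximum flow = 28.
In the residual graph, reachable from Depot: {Depot, HubA, Y3}.
Min-cut edges: Depot→HubC (4), Depot→Y2 (5), Depot→Port (12), Y3→Port (7); capacity 4 + 5 + 12 + 7 = 28.
This cut is saturated, so no flow can exceed 28.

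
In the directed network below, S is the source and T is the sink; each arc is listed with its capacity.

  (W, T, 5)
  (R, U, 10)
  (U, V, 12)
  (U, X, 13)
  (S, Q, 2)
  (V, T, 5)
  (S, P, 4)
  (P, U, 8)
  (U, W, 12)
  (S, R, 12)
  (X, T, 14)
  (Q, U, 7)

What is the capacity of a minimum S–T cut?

16

Augment S→P→U→V→T: bottleneck 4, flow now 4.
Augment S→Q→U→V→T: bottleneck 1, flow now 5.
Augment S→Q→U→W→T: bottleneck 1, flow now 6.
Augment S→R→U→W→T: bottleneck 4, flow now 10.
Augment S→R→U→X→T: bottleneck 6, flow now 16.
No augmenting path remains; maximum flow = 16.
By max-flow min-cut, the minimum cut capacity equals the max flow.
In the residual graph, reachable from S: {S, R}.
Min-cut edges: S→P (4), S→Q (2), R→U (10); capacity 4 + 2 + 10 = 16.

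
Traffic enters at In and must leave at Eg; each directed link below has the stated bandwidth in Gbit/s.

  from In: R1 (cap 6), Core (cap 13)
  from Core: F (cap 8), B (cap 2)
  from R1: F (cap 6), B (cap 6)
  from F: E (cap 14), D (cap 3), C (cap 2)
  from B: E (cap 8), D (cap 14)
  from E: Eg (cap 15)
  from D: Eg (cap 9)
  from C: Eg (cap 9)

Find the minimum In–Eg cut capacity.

16

Augment In→Core→F→E→Eg: bottleneck 8, flow now 8.
Augment In→Core→B→E→Eg: bottleneck 2, flow now 10.
Augment In→R1→F→E→Eg: bottleneck 5, flow now 15.
Augment In→R1→F→D→Eg: bottleneck 1, flow now 16.
No augmenting path remains; maximum flow = 16.
By max-flow min-cut, the minimum cut capacity equals the max flow.
In the residual graph, reachable from In: {In, Core}.
Min-cut edges: In→R1 (6), Core→F (8), Core→B (2); capacity 6 + 8 + 2 = 16.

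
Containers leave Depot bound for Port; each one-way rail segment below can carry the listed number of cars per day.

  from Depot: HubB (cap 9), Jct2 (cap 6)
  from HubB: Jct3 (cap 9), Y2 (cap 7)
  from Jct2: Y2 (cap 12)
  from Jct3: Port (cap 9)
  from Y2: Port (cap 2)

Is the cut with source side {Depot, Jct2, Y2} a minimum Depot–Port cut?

Given cut capacity: 9 + 2 = 11.
Augment Depot→HubB→Jct3→Port: bottleneck 9, flow now 9.
Augment Depot→Jct2→Y2→Port: bottleneck 2, flow now 11.
No augmenting path remains; maximum flow = 11.
Cut capacity 11 equals the max flow, so it is a minimum cut.

Yes — it is a minimum cut (capacity 11).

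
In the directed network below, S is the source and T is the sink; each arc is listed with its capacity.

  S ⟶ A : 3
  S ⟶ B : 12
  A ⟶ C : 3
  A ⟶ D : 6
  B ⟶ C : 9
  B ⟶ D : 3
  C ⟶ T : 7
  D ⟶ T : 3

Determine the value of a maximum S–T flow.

Augment S→A→C→T: bottleneck 3, flow now 3.
Augment S→B→C→T: bottleneck 4, flow now 7.
Augment S→B→D→T: bottleneck 3, flow now 10.
No augmenting path remains; maximum flow = 10.
In the residual graph, reachable from S: {S, A, B, C, D}.
Min-cut edges: C→T (7), D→T (3); capacity 7 + 3 = 10.
This cut is saturated, so no flow can exceed 10.

10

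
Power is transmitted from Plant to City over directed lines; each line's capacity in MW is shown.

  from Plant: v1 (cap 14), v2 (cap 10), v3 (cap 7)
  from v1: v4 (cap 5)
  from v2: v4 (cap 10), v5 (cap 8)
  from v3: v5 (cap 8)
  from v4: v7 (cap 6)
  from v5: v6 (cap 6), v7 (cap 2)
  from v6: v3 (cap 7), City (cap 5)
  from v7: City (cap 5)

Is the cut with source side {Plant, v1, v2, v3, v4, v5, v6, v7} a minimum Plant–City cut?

Yes — it is a minimum cut (capacity 10).

Given cut capacity: 5 + 5 = 10.
Augment Plant→v1→v4→v7→City: bottleneck 5, flow now 5.
Augment Plant→v2→v5→v6→City: bottleneck 5, flow now 10.
No augmenting path remains; maximum flow = 10.
Cut capacity 10 equals the max flow, so it is a minimum cut.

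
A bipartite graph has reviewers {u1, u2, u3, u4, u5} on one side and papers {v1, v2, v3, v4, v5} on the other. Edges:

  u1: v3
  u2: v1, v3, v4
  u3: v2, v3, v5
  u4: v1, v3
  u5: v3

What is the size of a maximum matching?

Unit-capacity flow: source→left, listed edges, right→sink; max matching = max flow.
Augmenting path u1→v3 (+1); matched 1.
Augmenting path u2→v1 (+1); matched 2.
Augmenting path u3→v2 (+1); matched 3.
Augmenting path u4→v1→u2→v4 (+1); matched 4.
No augmenting path remains; maximum matching = 4.
König certificate: {u2, u3, u4, v3} is a vertex cover of size 4 (every listed pair touches it), so no matching can be larger.

4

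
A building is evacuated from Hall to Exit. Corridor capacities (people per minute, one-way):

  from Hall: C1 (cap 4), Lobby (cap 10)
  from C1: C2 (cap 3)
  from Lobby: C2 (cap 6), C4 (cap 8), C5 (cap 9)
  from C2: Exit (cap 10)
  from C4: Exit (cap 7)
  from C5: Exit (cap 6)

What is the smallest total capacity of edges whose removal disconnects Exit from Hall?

Augment Hall→C1→C2→Exit: bottleneck 3, flow now 3.
Augment Hall→Lobby→C2→Exit: bottleneck 6, flow now 9.
Augment Hall→Lobby→C4→Exit: bottleneck 4, flow now 13.
No augmenting path remains; maximum flow = 13.
By max-flow min-cut, the minimum cut capacity equals the max flow.
In the residual graph, reachable from Hall: {Hall, C1}.
Min-cut edges: Hall→Lobby (10), C1→C2 (3); capacity 10 + 3 = 13.

13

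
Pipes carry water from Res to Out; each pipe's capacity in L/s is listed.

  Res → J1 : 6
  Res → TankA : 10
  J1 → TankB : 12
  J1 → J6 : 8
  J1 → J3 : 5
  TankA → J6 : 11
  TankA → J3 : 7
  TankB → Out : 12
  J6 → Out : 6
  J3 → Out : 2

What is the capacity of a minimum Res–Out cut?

14

Augment Res→J1→TankB→Out: bottleneck 6, flow now 6.
Augment Res→TankA→J6→Out: bottleneck 6, flow now 12.
Augment Res→TankA→J3→Out: bottleneck 2, flow now 14.
No augmenting path remains; maximum flow = 14.
By max-flow min-cut, the minimum cut capacity equals the max flow.
In the residual graph, reachable from Res: {Res, TankA, J6, J3}.
Min-cut edges: Res→J1 (6), J6→Out (6), J3→Out (2); capacity 6 + 6 + 2 = 14.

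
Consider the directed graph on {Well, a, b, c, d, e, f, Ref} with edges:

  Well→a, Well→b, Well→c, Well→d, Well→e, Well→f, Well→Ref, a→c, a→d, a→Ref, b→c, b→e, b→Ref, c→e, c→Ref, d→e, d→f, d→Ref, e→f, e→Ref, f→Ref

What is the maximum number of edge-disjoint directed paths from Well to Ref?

Assign every edge capacity 1; by Menger, the answer equals the max flow.
Path Well→Ref (+1); total 1.
Path Well→a→Ref (+1); total 2.
Path Well→b→Ref (+1); total 3.
Path Well→c→Ref (+1); total 4.
Path Well→d→Ref (+1); total 5.
Path Well→e→Ref (+1); total 6.
Path Well→f→Ref (+1); total 7.
No residual Well→Ref path; max flow = 7.
Certifying cut of size 7: {Well→Ref, Well→a, Well→b, Well→c, Well→d, Well→e, Well→f}.

7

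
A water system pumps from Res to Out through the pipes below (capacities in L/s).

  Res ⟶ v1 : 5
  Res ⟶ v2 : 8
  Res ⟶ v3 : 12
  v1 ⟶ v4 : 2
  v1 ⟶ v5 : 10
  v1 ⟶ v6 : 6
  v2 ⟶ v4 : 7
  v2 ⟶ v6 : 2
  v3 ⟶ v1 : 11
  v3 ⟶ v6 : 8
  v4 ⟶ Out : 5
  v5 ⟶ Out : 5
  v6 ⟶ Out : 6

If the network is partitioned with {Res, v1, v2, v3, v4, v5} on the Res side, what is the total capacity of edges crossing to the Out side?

Edges leaving {Res, v1, v2, v3, v4, v5}: v1→v6 (6), v2→v6 (2), v3→v6 (8), v4→Out (5), v5→Out (5).
Cut capacity = 6 + 2 + 8 + 5 + 5 = 26.

26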